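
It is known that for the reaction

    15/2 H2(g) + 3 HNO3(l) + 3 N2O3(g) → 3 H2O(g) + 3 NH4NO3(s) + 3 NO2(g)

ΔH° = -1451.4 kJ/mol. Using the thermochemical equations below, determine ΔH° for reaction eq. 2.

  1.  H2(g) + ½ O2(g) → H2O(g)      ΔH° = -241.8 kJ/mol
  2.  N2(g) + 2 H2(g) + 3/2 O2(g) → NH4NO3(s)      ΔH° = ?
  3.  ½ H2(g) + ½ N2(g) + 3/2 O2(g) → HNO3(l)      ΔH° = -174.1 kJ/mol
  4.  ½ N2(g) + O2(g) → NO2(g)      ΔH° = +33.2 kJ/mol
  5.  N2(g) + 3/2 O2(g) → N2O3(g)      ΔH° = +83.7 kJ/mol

eq. 1 × 3: (3)·(-241.8) = -725.4 kJ/mol
eq. 2 × 3: contributes 3·x
eq. 3 reversed and × 3: (-3)·(-174.1) = +522.3 kJ/mol
eq. 4 × 3: (3)·(+33.2) = +99.6 kJ/mol
eq. 5 reversed and × 3: (-3)·(+83.7) = -251.1 kJ/mol
-1451.4 = (-725.4) + (+522.3) + (+99.6) + (-251.1) + 3·x
x = (-1451.4 − (-354.6)) / (3) = -365.6 kJ/mol

ΔH° = -365.6 kJ/mol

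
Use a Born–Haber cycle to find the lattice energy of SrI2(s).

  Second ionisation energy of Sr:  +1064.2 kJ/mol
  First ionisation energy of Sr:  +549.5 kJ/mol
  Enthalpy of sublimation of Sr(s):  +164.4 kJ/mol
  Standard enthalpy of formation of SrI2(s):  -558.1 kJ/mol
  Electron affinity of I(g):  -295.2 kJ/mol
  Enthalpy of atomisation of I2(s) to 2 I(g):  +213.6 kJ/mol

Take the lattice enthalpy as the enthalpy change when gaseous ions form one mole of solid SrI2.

ΔHf° = 1·ΔHsub + 1·(ΣIE) + 1·D(I2) + 2·EA + U
-558.1 = 1·(+164.4) + 1·(+1613.7) + 1·(+213.6) + 2·(-295.2) + U
U = -558.1 − (+1401.3) = -1959.4 kJ/mol

U = -1959.4 kJ/mol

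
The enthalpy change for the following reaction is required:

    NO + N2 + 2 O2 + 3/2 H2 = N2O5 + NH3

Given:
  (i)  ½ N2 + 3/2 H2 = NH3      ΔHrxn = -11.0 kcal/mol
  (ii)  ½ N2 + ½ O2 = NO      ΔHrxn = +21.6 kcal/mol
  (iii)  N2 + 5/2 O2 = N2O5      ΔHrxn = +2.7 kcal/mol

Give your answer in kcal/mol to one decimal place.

ΔHrxn = -29.9 kcal/mol

(i) as written: -11.0 kcal/mol
(ii) reversed: -21.6 kcal/mol
(iii) as written: +2.7 kcal/mol
ΔHrxn = (1)·(-11.0) + (-1)·(+21.6) + (1)·(+2.7) = -29.9 kcal/mol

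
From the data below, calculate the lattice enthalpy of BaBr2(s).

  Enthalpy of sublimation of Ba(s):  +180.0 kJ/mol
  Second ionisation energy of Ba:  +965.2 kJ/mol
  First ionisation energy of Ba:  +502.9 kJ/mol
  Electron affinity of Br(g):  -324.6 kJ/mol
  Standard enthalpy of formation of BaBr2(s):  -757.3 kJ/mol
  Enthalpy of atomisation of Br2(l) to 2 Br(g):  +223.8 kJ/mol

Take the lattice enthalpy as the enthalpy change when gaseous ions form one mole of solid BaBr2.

ΔHf° = 1·ΔHsub + 1·(ΣIE) + 1·D(Br2) + 2·EA + U
-757.3 = 1·(+180.0) + 1·(+1468.1) + 1·(+223.8) + 2·(-324.6) + U
U = -757.3 − (+1222.7) = -1980.0 kJ/mol

U = -1980.0 kJ/mol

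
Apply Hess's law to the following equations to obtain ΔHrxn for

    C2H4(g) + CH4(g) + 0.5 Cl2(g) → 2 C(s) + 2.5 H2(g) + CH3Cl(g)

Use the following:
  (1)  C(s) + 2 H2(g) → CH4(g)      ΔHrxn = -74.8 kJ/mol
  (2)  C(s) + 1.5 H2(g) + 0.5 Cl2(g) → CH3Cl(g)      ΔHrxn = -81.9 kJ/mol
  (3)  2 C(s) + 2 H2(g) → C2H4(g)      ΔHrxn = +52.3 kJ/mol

ΔHrxn = -59.4 kJ/mol

(1) reversed (reverse to put CH4(g) on the reactant side): +74.8 kJ/mol
(2) as written (CH3Cl(g) already on the product side): -81.9 kJ/mol
(3) reversed (C2H4(g) must end up as a reactant): -52.3 kJ/mol
ΔHrxn = (-1)·(-74.8) + (1)·(-81.9) + (-1)·(+52.3) = -59.4 kJ/mol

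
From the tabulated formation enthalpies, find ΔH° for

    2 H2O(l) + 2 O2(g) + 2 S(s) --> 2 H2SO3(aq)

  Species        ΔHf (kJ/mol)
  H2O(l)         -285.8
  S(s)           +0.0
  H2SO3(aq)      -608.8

ΔH° = -646.0 kJ/mol

Products: 2·(-608.8) = -1217.6
Reactants: 2·(-285.8) + 2·(+0.0) + 2·(+0.0) = -571.6
ΔH° = (-1217.6) − (-571.6) = -646.0 kJ/mol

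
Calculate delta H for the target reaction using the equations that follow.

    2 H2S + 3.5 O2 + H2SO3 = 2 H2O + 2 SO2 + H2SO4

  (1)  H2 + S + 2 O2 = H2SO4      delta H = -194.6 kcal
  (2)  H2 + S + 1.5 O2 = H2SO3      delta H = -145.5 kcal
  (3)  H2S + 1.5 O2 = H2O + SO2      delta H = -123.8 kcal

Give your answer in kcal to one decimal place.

(1) as written: -194.6 kcal
(2) reversed: +145.5 kcal
(3) × 2: (2)·(-123.8) = -247.6 kcal
By Hess's law, delta H = (1)·(-194.6) + (-1)·(-145.5) + (2)·(-123.8) = -296.7 kcal

delta H = -296.7 kcal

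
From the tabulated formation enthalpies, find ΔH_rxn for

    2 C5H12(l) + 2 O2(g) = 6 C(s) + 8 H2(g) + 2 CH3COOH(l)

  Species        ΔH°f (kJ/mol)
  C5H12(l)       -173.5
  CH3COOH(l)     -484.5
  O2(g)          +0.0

Products: 6·(+0.0) + 8·(+0.0) + 2·(-484.5) = -969.0
Reactants: 2·(-173.5) + 2·(+0.0) = -347.0
ΔH_rxn = (-969.0) − (-347.0) = -622.0 kJ/mol

ΔH_rxn = -622.0 kJ/mol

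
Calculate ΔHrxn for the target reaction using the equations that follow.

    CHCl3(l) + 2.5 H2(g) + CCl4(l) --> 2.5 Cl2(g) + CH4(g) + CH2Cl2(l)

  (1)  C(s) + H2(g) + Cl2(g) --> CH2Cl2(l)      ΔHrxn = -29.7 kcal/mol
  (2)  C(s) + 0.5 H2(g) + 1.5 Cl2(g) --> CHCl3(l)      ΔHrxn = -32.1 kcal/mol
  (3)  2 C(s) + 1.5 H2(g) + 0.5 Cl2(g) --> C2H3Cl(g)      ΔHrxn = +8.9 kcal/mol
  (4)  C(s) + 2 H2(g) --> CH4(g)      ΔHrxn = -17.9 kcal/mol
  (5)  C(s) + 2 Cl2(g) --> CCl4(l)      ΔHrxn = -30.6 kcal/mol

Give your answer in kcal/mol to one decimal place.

(1) as written (CH2Cl2(l) already on the product side): -29.7 kcal/mol
(2) reversed (reverse to put CHCl3(l) on the reactant side): +32.1 kcal/mol
(3): not needed (C2H3Cl(g) appears nowhere else).
(4) as written (CH4(g) already on the product side): -17.9 kcal/mol
(5) reversed (CCl4(l) must end up as a reactant): +30.6 kcal/mol
Combining the equations, ΔHrxn = (1)·(-29.7) + (-1)·(-32.1) + (1)·(-17.9) + (-1)·(-30.6) = 15.1 kcal/mol

ΔHrxn = 15.1 kcal/mol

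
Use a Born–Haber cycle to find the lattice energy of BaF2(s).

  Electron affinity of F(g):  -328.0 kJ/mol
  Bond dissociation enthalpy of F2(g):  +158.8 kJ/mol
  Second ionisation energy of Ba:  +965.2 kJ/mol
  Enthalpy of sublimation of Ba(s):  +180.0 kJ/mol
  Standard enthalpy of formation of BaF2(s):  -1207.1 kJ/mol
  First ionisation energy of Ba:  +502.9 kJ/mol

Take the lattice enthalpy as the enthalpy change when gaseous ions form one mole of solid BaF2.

ΔHf° = 1·ΔHsub + 1·(ΣIE) + 1·D(F2) + 2·EA + U
-1207.1 = 1·(+180.0) + 1·(+1468.1) + 1·(+158.8) + 2·(-328.0) + U
U = -1207.1 − (+1150.9) = -2358.0 kJ/mol

U = -2358.0 kJ/mol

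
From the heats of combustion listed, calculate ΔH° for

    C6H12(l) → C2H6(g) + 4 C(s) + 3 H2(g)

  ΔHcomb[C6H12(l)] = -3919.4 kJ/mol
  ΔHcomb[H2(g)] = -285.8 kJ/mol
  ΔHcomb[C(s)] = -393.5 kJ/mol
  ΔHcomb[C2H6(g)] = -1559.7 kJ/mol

With combustion enthalpies, reactants minus products:
= [1·(-3919.4)] − [1·(-1559.7) + 4·(-393.5) + 3·(-285.8)]
= 71.7 kJ/mol

ΔH° = 71.7 kJ/mol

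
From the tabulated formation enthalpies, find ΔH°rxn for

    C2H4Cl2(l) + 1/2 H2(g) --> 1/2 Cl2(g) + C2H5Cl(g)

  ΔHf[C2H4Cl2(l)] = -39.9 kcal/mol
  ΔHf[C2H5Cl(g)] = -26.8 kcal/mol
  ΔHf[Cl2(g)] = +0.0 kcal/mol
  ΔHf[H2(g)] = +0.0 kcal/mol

ΔH°rxn = Σ nΔHf°(products) − Σ nΔHf°(reactants).
Products: 1/2·(+0.0) + 1·(-26.8) = -26.8
Reactants: 1·(-39.9) + 1/2·(+0.0) = -39.9
ΔH°rxn = (-26.8) − (-39.9) = 13.1 kcal/mol

ΔH°rxn = 13.1 kcal/mol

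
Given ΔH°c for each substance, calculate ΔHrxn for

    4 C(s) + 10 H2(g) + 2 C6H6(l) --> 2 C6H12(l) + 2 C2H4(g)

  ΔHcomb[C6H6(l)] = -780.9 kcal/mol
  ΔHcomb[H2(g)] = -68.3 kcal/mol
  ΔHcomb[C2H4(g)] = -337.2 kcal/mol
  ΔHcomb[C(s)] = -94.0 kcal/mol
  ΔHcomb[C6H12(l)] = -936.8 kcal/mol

Using ΔH = Σ nΔHc°(reactants) − Σ nΔHc°(products):
= [4·(-94.0) + 10·(-68.3) + 2·(-780.9)] − [2·(-936.8) + 2·(-337.2)]
= -72.8 kcal/mol

ΔHrxn = -72.8 kcal/mol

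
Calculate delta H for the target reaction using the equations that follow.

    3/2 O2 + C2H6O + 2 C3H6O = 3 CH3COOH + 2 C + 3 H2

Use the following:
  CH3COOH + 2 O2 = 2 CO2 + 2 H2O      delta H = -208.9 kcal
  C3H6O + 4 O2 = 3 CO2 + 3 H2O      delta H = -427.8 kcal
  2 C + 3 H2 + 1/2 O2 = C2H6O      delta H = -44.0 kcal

delta H = -184.9 kcal

equation 1 reversed and × 3: (-3)·(-208.9) = +626.7 kcal
equation 2 × 2: (2)·(-427.8) = -855.6 kcal
equation 3 reversed: +44.0 kcal
delta H = (-3)·(-208.9) + (2)·(-427.8) + (-1)·(-44.0) = -184.9 kcal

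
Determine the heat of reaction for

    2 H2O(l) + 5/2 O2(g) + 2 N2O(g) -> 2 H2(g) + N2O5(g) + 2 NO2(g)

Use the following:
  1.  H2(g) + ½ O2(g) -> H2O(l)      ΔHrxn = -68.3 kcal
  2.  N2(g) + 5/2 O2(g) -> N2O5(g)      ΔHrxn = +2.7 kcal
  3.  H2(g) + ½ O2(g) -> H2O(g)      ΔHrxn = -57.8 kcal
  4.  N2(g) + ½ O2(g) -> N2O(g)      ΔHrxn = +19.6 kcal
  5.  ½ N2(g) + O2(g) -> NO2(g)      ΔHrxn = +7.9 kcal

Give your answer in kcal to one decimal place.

ΔHrxn = 115.9 kcal

eq. 1 reversed and × 2 (H2O(l) must end up as a reactant; scale by 2 for the 2 H2O(l)): (-2)·(-68.3) = +136.6 kcal
eq. 2 as written (N2O5(g) already on the product side): +2.7 kcal
eq. 3: not needed (H2O(g) appears nowhere else).
eq. 4 reversed and × 2 (reverse to put N2O(g) on the reactant side; ×2 to match 2 N2O(g) in the target): (-2)·(+19.6) = -39.2 kcal
eq. 5 × 2 (×2 to match 2 NO2(g) in the target): (2)·(+7.9) = +15.8 kcal
ΔHrxn = (+136.6) + (+2.7) + (-39.2) + (+15.8) = 115.9 kcal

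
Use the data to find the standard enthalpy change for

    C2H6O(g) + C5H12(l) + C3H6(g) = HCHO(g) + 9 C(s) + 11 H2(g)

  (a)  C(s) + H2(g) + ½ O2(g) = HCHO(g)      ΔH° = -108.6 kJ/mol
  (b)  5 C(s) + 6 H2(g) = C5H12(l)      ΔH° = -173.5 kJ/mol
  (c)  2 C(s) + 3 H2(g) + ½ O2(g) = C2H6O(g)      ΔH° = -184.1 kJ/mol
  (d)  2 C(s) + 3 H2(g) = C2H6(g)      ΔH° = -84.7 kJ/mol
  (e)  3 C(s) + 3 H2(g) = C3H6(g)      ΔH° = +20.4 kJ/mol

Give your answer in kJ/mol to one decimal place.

(a) as written: -108.6 kJ/mol
(b) reversed: +173.5 kJ/mol
(c) reversed: +184.1 kJ/mol
(d): not needed.
(e) reversed: -20.4 kJ/mol
Since enthalpy is a state function, ΔH° = (1)·(-108.6) + (-1)·(-173.5) + (-1)·(-184.1) + (-1)·(+20.4) = 228.6 kJ/mol

ΔH° = 228.6 kJ/mol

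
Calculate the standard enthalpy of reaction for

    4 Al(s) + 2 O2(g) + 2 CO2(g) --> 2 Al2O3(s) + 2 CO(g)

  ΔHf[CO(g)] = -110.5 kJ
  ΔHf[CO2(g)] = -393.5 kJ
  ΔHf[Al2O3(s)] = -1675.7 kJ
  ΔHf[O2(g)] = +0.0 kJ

ΔH°rxn = Σ nΔHf°(products) − Σ nΔHf°(reactants).
Products: 2·(-1675.7) + 2·(-110.5) = -3572.4
Reactants: 4·(+0.0) + 2·(+0.0) + 2·(-393.5) = -787.0
ΔH°rxn = (-3572.4) − (-787.0) = -2785.4 kJ

ΔH°rxn = -2785.4 kJ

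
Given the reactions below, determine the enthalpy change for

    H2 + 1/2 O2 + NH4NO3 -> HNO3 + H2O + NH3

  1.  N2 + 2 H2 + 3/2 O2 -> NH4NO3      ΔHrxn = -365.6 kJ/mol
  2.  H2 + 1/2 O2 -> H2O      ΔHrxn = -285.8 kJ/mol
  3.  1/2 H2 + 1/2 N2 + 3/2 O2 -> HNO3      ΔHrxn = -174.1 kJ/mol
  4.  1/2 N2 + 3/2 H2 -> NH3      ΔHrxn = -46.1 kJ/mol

ΔHrxn = -140.4 kJ/mol

eq. 1 reversed (reverse to put NH4NO3 on the reactant side): +365.6 kJ/mol
eq. 2 as written (H2O already on the product side): -285.8 kJ/mol
eq. 3 as written (HNO3 already on the product side): -174.1 kJ/mol
eq. 4 as written (NH3 already on the product side): -46.1 kJ/mol
Since enthalpy is a state function, ΔHrxn = (+365.6) + (-285.8) + (-174.1) + (-46.1) = -140.4 kJ/mol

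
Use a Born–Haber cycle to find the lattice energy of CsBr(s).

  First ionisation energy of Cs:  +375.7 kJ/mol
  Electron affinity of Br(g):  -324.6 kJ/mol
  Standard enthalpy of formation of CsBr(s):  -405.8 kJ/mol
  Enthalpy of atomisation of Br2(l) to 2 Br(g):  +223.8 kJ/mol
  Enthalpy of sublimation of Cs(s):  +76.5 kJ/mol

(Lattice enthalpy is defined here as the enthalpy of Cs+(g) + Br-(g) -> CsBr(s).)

U = -645.3 kJ/mol

ΔHf° = 1·ΔHsub + 1·(ΣIE) + 1/2·D(Br2) + 1·EA + U
-405.8 = 1·(+76.5) + 1·(+375.7) + 1/2·(+223.8) + 1·(-324.6) + U
U = -405.8 − (+239.5) = -645.3 kJ/mol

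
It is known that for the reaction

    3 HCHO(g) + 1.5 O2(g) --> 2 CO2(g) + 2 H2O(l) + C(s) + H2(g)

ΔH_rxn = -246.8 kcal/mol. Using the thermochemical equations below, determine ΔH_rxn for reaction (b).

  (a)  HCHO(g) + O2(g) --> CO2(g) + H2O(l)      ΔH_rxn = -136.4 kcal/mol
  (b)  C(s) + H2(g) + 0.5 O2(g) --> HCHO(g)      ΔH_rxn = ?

(a) × 2: (2)·(-136.4) = -272.8 kcal/mol
(b) reversed: contributes −x
-246.8 = (-272.8) − x
x = (-246.8 − (-272.8)) / (-1) = -26.0 kcal/mol

ΔH_rxn = -26.0 kcal/mol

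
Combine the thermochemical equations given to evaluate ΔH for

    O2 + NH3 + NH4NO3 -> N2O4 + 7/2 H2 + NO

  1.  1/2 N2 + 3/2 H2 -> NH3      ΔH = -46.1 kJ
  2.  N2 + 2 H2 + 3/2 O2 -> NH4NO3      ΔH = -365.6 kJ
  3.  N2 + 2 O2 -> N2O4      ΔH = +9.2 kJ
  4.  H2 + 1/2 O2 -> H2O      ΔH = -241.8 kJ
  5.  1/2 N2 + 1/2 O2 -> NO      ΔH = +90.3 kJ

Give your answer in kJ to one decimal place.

eq. 1 reversed (NH3 must end up as a reactant): +46.1 kJ
eq. 2 reversed (reverse to put NH4NO3 on the reactant side): +365.6 kJ
eq. 3 as written (N2O4 already on the product side): +9.2 kJ
eq. 4: not needed (H2O appears nowhere else).
eq. 5 as written (NO already on the product side): +90.3 kJ
ΔH = (+46.1) + (+365.6) + (+9.2) + (+90.3) = 511.2 kJ

ΔH = 511.2 kJ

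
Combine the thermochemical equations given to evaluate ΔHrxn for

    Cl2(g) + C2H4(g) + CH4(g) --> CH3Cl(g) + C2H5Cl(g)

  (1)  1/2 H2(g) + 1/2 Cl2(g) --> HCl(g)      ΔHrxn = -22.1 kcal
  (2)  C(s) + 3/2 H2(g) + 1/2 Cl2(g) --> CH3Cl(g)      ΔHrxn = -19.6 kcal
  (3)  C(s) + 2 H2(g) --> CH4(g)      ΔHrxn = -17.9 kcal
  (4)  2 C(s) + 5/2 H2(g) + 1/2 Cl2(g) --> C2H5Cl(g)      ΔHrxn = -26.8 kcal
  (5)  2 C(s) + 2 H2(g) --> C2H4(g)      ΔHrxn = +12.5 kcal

ΔHrxn = -41.0 kcal

(1): not needed (HCl(g) appears nowhere else).
(2) as written (CH3Cl(g) already on the product side): -19.6 kcal
(3) reversed (reverse to put CH4(g) on the reactant side): +17.9 kcal
(4) as written (C2H5Cl(g) already on the product side): -26.8 kcal
(5) reversed (reverse to put C2H4(g) on the reactant side): -12.5 kcal
By Hess's law, ΔHrxn = (1)·(-19.6) + (-1)·(-17.9) + (1)·(-26.8) + (-1)·(+12.5) = -41.0 kcal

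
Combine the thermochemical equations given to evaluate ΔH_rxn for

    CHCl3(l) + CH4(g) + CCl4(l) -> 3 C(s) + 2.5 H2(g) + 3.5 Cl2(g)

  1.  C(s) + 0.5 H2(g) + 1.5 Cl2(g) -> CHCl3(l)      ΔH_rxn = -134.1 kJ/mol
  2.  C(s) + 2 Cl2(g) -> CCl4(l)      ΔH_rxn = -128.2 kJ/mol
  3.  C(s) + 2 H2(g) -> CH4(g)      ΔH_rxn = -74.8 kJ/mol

eq. 1 reversed: +134.1 kJ/mol
eq. 2 reversed: +128.2 kJ/mol
eq. 3 reversed: +74.8 kJ/mol
Summing the manipulated equations, ΔH_rxn = (+134.1) + (+128.2) + (+74.8) = 337.1 kJ/mol

ΔH_rxn = 337.1 kJ/mol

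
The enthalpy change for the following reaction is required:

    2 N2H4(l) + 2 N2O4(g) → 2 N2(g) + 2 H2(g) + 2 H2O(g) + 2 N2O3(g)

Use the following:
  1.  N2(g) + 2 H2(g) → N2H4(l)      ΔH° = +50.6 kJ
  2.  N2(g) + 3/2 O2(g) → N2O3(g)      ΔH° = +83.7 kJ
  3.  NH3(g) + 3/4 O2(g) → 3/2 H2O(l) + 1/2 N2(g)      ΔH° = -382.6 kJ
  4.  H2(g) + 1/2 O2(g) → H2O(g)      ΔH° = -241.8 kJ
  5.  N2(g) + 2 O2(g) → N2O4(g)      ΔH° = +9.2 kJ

eq. 1 reversed and × 2: (-2)·(+50.6) = -101.2 kJ
eq. 2 × 2: (2)·(+83.7) = +167.4 kJ
eq. 3: not needed.
eq. 4 × 2: (2)·(-241.8) = -483.6 kJ
eq. 5 reversed and × 2: (-2)·(+9.2) = -18.4 kJ
Since enthalpy is a state function, ΔH° = (-101.2) + (+167.4) + (-483.6) + (-18.4) = -435.8 kJ

ΔH° = -435.8 kJ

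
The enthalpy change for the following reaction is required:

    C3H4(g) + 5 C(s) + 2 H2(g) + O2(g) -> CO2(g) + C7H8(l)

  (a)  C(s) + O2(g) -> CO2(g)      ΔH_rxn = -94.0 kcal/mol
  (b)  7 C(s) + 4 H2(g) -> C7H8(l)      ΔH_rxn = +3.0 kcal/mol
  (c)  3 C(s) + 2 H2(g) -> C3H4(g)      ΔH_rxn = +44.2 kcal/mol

(a) as written (CO2(g) already on the product side): -94.0 kcal/mol
(b) as written (C7H8(l) already on the product side): +3.0 kcal/mol
(c) reversed (reverse to put C3H4(g) on the reactant side): -44.2 kcal/mol
Since enthalpy is a state function, ΔH_rxn = (-94.0) + (+3.0) + (-44.2) = -135.2 kcal/mol

ΔH_rxn = -135.2 kcal/mol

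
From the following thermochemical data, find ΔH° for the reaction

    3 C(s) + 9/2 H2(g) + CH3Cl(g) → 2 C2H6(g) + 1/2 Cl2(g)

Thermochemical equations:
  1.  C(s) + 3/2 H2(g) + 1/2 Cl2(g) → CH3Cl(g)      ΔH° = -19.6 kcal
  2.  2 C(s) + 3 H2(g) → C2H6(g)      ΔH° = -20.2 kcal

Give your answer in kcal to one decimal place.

eq. 1 reversed: +19.6 kcal
eq. 2 × 2: (2)·(-20.2) = -40.4 kcal
By Hess's law, ΔH° = (-1)·(-19.6) + (2)·(-20.2) = -20.8 kcal

ΔH° = -20.8 kcal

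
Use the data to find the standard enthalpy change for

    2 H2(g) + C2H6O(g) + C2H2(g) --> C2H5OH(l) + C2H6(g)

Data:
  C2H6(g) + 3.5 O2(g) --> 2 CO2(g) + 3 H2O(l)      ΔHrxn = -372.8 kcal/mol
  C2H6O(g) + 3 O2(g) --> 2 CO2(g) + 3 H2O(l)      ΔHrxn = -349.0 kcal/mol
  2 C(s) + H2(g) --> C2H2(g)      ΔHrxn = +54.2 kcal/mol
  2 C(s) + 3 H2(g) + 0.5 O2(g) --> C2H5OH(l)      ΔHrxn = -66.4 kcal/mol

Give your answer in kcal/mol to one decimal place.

ΔHrxn = -96.8 kcal/mol

equation 1 reversed: +372.8 kcal/mol
equation 2 as written: -349.0 kcal/mol
equation 3 reversed: -54.2 kcal/mol
equation 4 as written: -66.4 kcal/mol
ΔHrxn = (-1)·(-372.8) + (1)·(-349.0) + (-1)·(+54.2) + (1)·(-66.4) = -96.8 kcal/mol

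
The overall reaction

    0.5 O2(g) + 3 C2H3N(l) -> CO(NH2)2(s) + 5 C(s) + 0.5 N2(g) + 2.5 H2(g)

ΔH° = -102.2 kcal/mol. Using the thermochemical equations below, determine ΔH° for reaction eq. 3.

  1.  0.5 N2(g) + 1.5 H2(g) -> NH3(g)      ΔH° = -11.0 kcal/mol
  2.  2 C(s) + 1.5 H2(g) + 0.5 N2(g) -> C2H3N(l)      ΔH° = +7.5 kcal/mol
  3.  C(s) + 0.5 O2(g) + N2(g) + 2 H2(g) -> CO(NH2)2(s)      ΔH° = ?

ΔH° = -79.7 kcal/mol

eq. 1: not needed.
eq. 2 reversed and × 3: (-3)·(+7.5) = -22.5 kcal/mol
eq. 3 as written: contributes x
-102.2 = (-22.5) + x
x = (-102.2 − (-22.5)) / (1) = -79.7 kcal/mol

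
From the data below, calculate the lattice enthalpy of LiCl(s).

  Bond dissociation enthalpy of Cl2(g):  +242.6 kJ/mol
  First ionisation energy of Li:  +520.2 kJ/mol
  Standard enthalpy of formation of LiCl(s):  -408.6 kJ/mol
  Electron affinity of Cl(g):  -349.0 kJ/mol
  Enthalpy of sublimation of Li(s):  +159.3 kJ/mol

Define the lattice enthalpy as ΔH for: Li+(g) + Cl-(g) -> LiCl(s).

U = -860.4 kJ/mol

ΔHf° = 1·ΔHsub + 1·(ΣIE) + 1/2·D(Cl2) + 1·EA + U
-408.6 = 1·(+159.3) + 1·(+520.2) + 1/2·(+242.6) + 1·(-349.0) + U
U = -408.6 − (+451.8) = -860.4 kJ/mol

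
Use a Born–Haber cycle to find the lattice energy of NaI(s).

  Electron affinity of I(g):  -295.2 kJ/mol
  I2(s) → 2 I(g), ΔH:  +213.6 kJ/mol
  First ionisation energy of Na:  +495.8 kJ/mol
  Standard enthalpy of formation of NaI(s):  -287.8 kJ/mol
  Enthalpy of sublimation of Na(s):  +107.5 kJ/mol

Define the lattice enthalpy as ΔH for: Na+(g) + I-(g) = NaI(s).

U = -702.7 kJ/mol

ΔHf° = 1·ΔHsub + 1·(ΣIE) + 1/2·D(I2) + 1·EA + U
-287.8 = 1·(+107.5) + 1·(+495.8) + 1/2·(+213.6) + 1·(-295.2) + U
U = -287.8 − (+414.9) = -702.7 kJ/mol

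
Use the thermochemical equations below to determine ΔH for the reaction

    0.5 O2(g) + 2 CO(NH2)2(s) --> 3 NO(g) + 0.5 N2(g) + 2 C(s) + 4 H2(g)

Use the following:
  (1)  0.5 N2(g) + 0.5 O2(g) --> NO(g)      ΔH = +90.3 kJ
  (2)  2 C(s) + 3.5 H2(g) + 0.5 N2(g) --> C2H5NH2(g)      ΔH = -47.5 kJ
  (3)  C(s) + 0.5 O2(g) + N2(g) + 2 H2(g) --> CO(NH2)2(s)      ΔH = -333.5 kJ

ΔH = 937.9 kJ

(1) × 3: (3)·(+90.3) = +270.9 kJ
(2): not needed.
(3) reversed and × 2: (-2)·(-333.5) = +667.0 kJ
ΔH = (+270.9) + (+667.0) = 937.9 kJ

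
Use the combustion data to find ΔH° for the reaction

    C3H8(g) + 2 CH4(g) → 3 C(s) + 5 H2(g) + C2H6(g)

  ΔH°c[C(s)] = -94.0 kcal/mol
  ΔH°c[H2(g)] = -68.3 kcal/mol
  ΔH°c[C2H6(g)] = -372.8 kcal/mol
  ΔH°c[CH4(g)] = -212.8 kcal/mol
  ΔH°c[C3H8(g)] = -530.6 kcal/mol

With combustion enthalpies, reactants minus products:
= [1·(-530.6) + 2·(-212.8)] − [3·(-94.0) + 5·(-68.3) + 1·(-372.8)]
= 40.1 kcal/mol

ΔH° = 40.1 kcal/mol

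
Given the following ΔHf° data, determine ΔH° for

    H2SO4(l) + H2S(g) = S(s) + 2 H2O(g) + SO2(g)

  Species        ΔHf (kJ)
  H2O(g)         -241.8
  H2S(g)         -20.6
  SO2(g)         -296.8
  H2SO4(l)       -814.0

ΔH° = 54.2 kJ

Products: 1·(+0.0) + 2·(-241.8) + 1·(-296.8) = -780.4
Reactants: 1·(-814.0) + 1·(-20.6) = -834.6
ΔH° = (-780.4) − (-834.6) = 54.2 kJ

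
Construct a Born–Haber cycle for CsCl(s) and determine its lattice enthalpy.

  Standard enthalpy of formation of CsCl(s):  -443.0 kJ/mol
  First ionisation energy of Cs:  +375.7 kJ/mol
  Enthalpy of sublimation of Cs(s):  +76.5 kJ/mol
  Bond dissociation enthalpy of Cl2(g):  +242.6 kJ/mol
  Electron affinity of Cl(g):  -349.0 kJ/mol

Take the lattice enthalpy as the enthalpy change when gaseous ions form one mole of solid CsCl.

ΔHf° = 1·ΔHsub + 1·(ΣIE) + 1/2·D(Cl2) + 1·EA + U
-443.0 = 1·(+76.5) + 1·(+375.7) + 1/2·(+242.6) + 1·(-349.0) + U
U = -443.0 − (+224.5) = -667.5 kJ/mol

U = -667.5 kJ/mol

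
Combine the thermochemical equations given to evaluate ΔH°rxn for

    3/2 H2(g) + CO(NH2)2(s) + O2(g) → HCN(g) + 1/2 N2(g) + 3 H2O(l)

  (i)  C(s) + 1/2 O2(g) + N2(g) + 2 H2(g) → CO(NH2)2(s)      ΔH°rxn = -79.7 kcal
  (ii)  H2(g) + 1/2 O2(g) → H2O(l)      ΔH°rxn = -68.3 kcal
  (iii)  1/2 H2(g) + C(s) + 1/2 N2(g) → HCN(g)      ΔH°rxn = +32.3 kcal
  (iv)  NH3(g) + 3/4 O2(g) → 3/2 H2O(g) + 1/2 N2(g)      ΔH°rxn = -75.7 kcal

(i) reversed: +79.7 kcal
(ii) × 3: (3)·(-68.3) = -204.9 kcal
(iii) as written: +32.3 kcal
(iv): not needed.
ΔH°rxn = (+79.7) + (-204.9) + (+32.3) = -92.9 kcal

ΔH°rxn = -92.9 kcal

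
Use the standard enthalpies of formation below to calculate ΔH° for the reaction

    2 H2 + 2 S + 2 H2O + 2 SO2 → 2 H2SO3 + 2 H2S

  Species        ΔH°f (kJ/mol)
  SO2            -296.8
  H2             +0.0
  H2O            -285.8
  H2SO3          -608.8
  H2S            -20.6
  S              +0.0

Products: 2·(-608.8) + 2·(-20.6) = -1258.8
Reactants: 2·(+0.0) + 2·(+0.0) + 2·(-285.8) + 2·(-296.8) = -1165.2
ΔH° = (-1258.8) − (-1165.2) = -93.6 kJ/mol

ΔH° = -93.6 kJ/mol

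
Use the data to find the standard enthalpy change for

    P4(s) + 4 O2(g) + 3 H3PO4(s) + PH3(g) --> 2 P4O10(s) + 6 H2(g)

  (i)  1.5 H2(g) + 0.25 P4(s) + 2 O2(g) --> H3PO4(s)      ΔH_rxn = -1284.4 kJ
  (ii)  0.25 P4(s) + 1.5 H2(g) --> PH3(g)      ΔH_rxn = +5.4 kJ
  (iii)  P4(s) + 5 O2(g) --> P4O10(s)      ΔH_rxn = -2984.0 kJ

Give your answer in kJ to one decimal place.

ΔH_rxn = -2120.2 kJ

(i) reversed and × 3: (-3)·(-1284.4) = +3853.2 kJ
(ii) reversed: -5.4 kJ
(iii) × 2: (2)·(-2984.0) = -5968.0 kJ
Summing the manipulated equations, ΔH_rxn = (+3853.2) + (-5.4) + (-5968.0) = -2120.2 kJ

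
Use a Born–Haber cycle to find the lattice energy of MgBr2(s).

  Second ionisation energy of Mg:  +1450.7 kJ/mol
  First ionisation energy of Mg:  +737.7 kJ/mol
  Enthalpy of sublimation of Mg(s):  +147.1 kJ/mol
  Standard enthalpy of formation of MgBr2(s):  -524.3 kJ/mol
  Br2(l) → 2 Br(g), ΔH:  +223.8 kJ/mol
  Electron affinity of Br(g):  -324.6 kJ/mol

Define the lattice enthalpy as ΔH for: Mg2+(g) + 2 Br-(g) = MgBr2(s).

ΔHf° = 1·ΔHsub + 1·(ΣIE) + 1·D(Br2) + 2·EA + U
-524.3 = 1·(+147.1) + 1·(+2188.4) + 1·(+223.8) + 2·(-324.6) + U
U = -524.3 − (+1910.1) = -2434.4 kJ/mol

U = -2434.4 kJ/mol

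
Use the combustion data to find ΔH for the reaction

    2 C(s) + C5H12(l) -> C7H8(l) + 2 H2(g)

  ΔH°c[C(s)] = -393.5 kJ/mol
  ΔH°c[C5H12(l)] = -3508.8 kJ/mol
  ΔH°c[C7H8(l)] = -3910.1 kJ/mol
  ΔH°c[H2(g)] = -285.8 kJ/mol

With combustion enthalpies, reactants minus products:
= [2·(-393.5) + 1·(-3508.8)] − [1·(-3910.1) + 2·(-285.8)]
= 185.9 kJ/mol

ΔH = 185.9 kJ/mol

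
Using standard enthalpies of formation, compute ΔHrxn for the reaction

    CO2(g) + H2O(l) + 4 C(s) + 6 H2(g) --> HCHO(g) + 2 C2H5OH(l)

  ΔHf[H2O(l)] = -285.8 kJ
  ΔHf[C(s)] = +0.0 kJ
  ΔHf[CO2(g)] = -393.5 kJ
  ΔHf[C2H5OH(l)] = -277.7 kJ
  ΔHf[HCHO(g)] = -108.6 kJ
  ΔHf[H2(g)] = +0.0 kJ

ΔH°rxn = Σ nΔHf°(products) − Σ nΔHf°(reactants).
Products: 1·(-108.6) + 2·(-277.7) = -664.0
Reactants: 1·(-393.5) + 1·(-285.8) + 4·(+0.0) + 6·(+0.0) = -679.3
ΔHrxn = (-664.0) − (-679.3) = 15.3 kJ

ΔHrxn = 15.3 kJ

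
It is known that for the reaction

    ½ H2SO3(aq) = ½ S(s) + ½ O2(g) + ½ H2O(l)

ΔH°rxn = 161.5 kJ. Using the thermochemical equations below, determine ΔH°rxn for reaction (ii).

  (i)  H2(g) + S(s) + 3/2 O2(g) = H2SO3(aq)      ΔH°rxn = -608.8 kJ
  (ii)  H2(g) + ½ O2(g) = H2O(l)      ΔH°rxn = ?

(i) reversed and × 1/2 (H2SO3(aq) must end up as a reactant; ×1/2 to match 1/2 H2SO3(aq) in the target): (-1/2)·(-608.8) = +304.4 kJ
(ii) × 1/2 (scale by 1/2 for the 1/2 H2O(l)): contributes 1/2·x
+161.5 = (+304.4) + 1/2·x
x = (+161.5 − (+304.4)) / (1/2) = -285.8 kJ

ΔH°rxn = -285.8 kJ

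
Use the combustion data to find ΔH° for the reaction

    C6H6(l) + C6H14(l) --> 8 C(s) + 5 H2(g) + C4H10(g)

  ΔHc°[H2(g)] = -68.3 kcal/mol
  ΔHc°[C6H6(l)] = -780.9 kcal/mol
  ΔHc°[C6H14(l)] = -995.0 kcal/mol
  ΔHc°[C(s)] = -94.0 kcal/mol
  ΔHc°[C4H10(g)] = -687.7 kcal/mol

ΔH° = 5.3 kcal/mol

Using ΔH = Σ nΔHc°(reactants) − Σ nΔHc°(products):
= [1·(-780.9) + 1·(-995.0)] − [8·(-94.0) + 5·(-68.3) + 1·(-687.7)]
= 5.3 kcal/mol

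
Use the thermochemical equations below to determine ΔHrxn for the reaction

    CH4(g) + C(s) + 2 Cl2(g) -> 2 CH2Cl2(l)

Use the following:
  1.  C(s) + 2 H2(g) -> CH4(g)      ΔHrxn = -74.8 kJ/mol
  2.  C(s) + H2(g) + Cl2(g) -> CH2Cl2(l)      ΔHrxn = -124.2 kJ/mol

ΔHrxn = -173.6 kJ/mol

eq. 1 reversed (CH4(g) must end up as a reactant): +74.8 kJ/mol
eq. 2 × 2 (×2 to match 2 CH2Cl2(l) in the target): (2)·(-124.2) = -248.4 kJ/mol
Combining the equations, ΔHrxn = (+74.8) + (-248.4) = -173.6 kJ/mol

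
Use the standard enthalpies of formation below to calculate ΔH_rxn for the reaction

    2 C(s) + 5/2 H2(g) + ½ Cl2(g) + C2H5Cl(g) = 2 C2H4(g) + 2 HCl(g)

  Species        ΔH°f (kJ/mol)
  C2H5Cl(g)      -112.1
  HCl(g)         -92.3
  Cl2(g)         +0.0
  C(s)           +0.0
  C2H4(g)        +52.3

ΔH_rxn = 32.1 kJ/mol

Products: 2·(+52.3) + 2·(-92.3) = -80.0
Reactants: 2·(+0.0) + 5/2·(+0.0) + 1/2·(+0.0) + 1·(-112.1) = -112.1
ΔH_rxn = (-80.0) − (-112.1) = 32.1 kJ/mol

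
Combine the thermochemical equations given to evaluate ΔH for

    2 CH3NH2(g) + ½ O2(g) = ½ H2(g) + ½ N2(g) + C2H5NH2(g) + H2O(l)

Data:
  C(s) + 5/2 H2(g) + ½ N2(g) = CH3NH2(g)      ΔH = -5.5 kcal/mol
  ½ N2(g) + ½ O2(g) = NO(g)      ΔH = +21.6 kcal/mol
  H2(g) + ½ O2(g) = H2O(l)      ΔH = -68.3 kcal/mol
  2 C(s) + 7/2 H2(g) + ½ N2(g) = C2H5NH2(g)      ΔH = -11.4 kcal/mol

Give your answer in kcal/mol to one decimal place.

equation 1 reversed and × 2 (reverse to put CH3NH2(g) on the reactant side; scale by 2 for the 2 CH3NH2(g)): (-2)·(-5.5) = +11.0 kcal/mol
equation 2: not needed (NO(g) appears nowhere else).
equation 3 as written (H2O(l) already on the product side): -68.3 kcal/mol
equation 4 as written (C2H5NH2(g) already on the product side): -11.4 kcal/mol
ΔH = (+11.0) + (-68.3) + (-11.4) = -68.7 kcal/mol

ΔH = -68.7 kcal/mol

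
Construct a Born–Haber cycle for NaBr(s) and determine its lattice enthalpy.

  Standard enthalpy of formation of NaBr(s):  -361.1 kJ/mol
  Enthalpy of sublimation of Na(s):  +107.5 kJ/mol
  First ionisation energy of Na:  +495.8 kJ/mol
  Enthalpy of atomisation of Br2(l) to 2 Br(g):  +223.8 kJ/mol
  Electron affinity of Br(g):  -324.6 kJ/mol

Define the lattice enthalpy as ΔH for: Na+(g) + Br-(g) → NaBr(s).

ΔHf° = 1·ΔHsub + 1·(ΣIE) + 1/2·D(Br2) + 1·EA + U
-361.1 = 1·(+107.5) + 1·(+495.8) + 1/2·(+223.8) + 1·(-324.6) + U
U = -361.1 − (+390.6) = -751.7 kJ/mol

U = -751.7 kJ/mol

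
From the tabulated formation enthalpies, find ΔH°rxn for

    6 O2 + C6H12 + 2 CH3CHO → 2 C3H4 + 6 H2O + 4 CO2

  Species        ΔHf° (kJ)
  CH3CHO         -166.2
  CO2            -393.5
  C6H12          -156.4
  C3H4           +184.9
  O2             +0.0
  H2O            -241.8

ΔH°rxn = Σ nΔHf°(products) − Σ nΔHf°(reactants).
Products: 2·(+184.9) + 6·(-241.8) + 4·(-393.5) = -2655.0
Reactants: 6·(+0.0) + 1·(-156.4) + 2·(-166.2) = -488.8
ΔH°rxn = (-2655.0) − (-488.8) = -2166.2 kJ

ΔH°rxn = -2166.2 kJ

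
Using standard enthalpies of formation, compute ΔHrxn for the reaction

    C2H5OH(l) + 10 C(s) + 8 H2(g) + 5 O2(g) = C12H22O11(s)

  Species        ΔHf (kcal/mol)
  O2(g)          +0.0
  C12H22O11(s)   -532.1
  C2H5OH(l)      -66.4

ΔHrxn = -465.7 kcal/mol

Products: 1·(-532.1) = -532.1
Reactants: 1·(-66.4) + 10·(+0.0) + 8·(+0.0) + 5·(+0.0) = -66.4
ΔHrxn = (-532.1) − (-66.4) = -465.7 kcal/mol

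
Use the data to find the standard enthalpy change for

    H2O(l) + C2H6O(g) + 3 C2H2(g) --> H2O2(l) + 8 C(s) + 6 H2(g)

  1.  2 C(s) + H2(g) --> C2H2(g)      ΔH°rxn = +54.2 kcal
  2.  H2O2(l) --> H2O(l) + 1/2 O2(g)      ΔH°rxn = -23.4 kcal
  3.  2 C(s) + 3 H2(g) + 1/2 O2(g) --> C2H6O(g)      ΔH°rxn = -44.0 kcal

ΔH°rxn = -95.2 kcal

eq. 1 reversed and × 3 (reverse to put C2H2(g) on the reactant side; ×3 to match 3 C2H2(g) in the target): (-3)·(+54.2) = -162.6 kcal
eq. 2 reversed (H2O2(l) must end up as a product): +23.4 kcal
eq. 3 reversed (C2H6O(g) must end up as a reactant): +44.0 kcal
ΔH°rxn = (-3)·(+54.2) + (-1)·(-23.4) + (-1)·(-44.0) = -95.2 kcal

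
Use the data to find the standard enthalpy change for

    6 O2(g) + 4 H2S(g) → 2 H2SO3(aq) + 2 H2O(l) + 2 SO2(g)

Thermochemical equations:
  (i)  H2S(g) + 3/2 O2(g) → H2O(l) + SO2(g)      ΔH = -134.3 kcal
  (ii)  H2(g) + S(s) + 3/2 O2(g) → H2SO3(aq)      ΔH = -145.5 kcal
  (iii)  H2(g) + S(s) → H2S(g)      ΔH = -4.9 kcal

ΔH = -549.8 kcal

(i) × 2: (2)·(-134.3) = -268.6 kcal
(ii) × 2: (2)·(-145.5) = -291.0 kcal
(iii) reversed and × 2: (-2)·(-4.9) = +9.8 kcal
Combining the equations, ΔH = (-268.6) + (-291.0) + (+9.8) = -549.8 kcal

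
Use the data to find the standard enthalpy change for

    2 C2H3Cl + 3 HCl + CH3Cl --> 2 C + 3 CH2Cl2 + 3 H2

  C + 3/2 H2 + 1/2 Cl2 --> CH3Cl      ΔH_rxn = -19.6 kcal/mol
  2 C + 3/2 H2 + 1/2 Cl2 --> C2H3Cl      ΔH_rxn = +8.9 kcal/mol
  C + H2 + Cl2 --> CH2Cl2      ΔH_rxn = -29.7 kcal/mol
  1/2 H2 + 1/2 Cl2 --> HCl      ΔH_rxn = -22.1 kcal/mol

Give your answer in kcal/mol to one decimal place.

ΔH_rxn = -21.0 kcal/mol

equation 1 reversed (reverse to put CH3Cl on the reactant side): +19.6 kcal/mol
equation 2 reversed and × 2 (reverse to put C2H3Cl on the reactant side; scale by 2 for the 2 C2H3Cl): (-2)·(+8.9) = -17.8 kcal/mol
equation 3 × 3 (scale by 3 for the 3 CH2Cl2): (3)·(-29.7) = -89.1 kcal/mol
equation 4 reversed and × 3 (reverse to put HCl on the reactant side; scale by 3 for the 3 HCl): (-3)·(-22.1) = +66.3 kcal/mol
Summing the manipulated equations, ΔH_rxn = (-1)·(-19.6) + (-2)·(+8.9) + (3)·(-29.7) + (-3)·(-22.1) = -21.0 kcal/mol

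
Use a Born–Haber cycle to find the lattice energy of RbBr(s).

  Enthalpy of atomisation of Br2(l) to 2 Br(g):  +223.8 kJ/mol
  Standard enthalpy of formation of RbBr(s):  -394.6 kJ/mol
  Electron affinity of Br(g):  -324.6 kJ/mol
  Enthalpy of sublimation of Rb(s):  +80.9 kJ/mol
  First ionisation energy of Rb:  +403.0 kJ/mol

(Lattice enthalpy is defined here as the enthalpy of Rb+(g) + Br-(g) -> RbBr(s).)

ΔHf° = 1·ΔHsub + 1·(ΣIE) + 1/2·D(Br2) + 1·EA + U
-394.6 = 1·(+80.9) + 1·(+403.0) + 1/2·(+223.8) + 1·(-324.6) + U
U = -394.6 − (+271.2) = -665.8 kJ/mol

U = -665.8 kJ/mol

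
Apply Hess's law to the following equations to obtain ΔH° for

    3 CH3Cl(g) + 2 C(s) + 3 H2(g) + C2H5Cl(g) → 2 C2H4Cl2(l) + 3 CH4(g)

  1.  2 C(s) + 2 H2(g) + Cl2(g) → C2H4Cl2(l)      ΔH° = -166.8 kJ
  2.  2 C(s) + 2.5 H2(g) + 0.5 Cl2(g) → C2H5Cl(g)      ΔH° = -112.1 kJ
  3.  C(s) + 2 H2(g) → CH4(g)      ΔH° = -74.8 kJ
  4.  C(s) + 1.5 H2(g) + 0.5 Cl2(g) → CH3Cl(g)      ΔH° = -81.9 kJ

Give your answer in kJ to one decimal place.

eq. 1 × 2 (scale by 2 for the 2 C2H4Cl2(l)): (2)·(-166.8) = -333.6 kJ
eq. 2 reversed (C2H5Cl(g) must end up as a reactant): +112.1 kJ
eq. 3 × 3 (×3 to match 3 CH4(g) in the target): (3)·(-74.8) = -224.4 kJ
eq. 4 reversed and × 3 (reverse to put CH3Cl(g) on the reactant side; scale by 3 for the 3 CH3Cl(g)): (-3)·(-81.9) = +245.7 kJ
ΔH° = (2)·(-166.8) + (-1)·(-112.1) + (3)·(-74.8) + (-3)·(-81.9) = -200.2 kJ

ΔH° = -200.2 kJ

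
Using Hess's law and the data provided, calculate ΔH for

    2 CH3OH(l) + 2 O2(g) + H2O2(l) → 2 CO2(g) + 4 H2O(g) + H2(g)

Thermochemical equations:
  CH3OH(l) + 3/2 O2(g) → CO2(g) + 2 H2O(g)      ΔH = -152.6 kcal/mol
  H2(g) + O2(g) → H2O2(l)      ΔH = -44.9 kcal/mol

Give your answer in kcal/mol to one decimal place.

equation 1 × 2 (×2 to match 2 CH3OH(l) in the target): (2)·(-152.6) = -305.2 kcal/mol
equation 2 reversed (H2O2(l) must end up as a reactant): +44.9 kcal/mol
ΔH = (-305.2) + (+44.9) = -260.3 kcal/mol

ΔH = -260.3 kcal/mol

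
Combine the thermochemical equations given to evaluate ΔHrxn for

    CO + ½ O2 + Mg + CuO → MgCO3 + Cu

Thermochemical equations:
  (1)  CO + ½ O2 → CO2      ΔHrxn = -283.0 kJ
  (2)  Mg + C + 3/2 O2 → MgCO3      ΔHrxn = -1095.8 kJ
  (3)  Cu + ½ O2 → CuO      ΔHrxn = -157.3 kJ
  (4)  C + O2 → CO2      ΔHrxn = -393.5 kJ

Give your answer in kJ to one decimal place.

(1) as written (CO already on the reactant side): -283.0 kJ
(2) as written (MgCO3 already on the product side): -1095.8 kJ
(3) reversed (CuO must end up as a reactant): +157.3 kJ
(4) reversed: +393.5 kJ
ΔHrxn = (-283.0) + (-1095.8) + (+157.3) + (+393.5) = -828.0 kJ

ΔHrxn = -828.0 kJ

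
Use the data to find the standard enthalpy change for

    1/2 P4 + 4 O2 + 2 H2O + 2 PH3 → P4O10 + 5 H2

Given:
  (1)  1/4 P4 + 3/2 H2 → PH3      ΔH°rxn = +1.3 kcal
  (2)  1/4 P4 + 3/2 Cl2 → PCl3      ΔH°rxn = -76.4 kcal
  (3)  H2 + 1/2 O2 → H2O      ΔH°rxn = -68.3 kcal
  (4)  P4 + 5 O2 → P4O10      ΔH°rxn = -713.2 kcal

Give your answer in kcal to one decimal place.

(1) reversed and × 2: (-2)·(+1.3) = -2.6 kcal
(2): not needed.
(3) reversed and × 2: (-2)·(-68.3) = +136.6 kcal
(4) as written: -713.2 kcal
By Hess's law, ΔH°rxn = (-2)·(+1.3) + (-2)·(-68.3) + (1)·(-713.2) = -579.2 kcal

ΔH°rxn = -579.2 kcal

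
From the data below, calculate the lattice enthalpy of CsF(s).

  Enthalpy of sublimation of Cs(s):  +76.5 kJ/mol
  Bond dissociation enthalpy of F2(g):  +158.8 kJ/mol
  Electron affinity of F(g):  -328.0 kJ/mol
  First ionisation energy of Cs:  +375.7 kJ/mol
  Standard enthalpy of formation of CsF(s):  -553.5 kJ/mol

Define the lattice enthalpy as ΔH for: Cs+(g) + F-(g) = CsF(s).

U = -757.1 kJ/mol

ΔHf° = 1·ΔHsub + 1·(ΣIE) + 1/2·D(F2) + 1·EA + U
-553.5 = 1·(+76.5) + 1·(+375.7) + 1/2·(+158.8) + 1·(-328.0) + U
U = -553.5 − (+203.6) = -757.1 kJ/mol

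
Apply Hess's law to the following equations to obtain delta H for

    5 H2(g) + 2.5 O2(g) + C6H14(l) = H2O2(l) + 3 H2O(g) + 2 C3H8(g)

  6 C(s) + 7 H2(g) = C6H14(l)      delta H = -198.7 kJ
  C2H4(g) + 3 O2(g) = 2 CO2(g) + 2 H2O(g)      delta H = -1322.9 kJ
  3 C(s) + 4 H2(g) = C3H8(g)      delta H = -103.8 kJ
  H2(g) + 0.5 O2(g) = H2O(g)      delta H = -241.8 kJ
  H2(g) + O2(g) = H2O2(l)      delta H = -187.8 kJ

delta H = -922.1 kJ

equation 1 reversed: +198.7 kJ
equation 2: not needed.
equation 3 × 2: (2)·(-103.8) = -207.6 kJ
equation 4 × 3: (3)·(-241.8) = -725.4 kJ
equation 5 as written: -187.8 kJ
Since enthalpy is a state function, delta H = (-1)·(-198.7) + (2)·(-103.8) + (3)·(-241.8) + (1)·(-187.8) = -922.1 kJ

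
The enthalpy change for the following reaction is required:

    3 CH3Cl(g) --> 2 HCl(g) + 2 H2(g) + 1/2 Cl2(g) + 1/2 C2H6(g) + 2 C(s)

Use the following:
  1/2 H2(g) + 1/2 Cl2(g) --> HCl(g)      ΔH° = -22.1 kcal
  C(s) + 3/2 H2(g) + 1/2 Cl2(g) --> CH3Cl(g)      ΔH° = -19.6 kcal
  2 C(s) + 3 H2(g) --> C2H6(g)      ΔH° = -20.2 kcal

ΔH° = 4.5 kcal

equation 1 × 2 (×2 to match 2 HCl(g) in the target): (2)·(-22.1) = -44.2 kcal
equation 2 reversed and × 3 (reverse to put CH3Cl(g) on the reactant side; ×3 to match 3 CH3Cl(g) in the target): (-3)·(-19.6) = +58.8 kcal
equation 3 × 1/2 (×1/2 to match 1/2 C2H6(g) in the target): (1/2)·(-20.2) = -10.1 kcal
Since enthalpy is a state function, ΔH° = (-44.2) + (+58.8) + (-10.1) = 4.5 kcal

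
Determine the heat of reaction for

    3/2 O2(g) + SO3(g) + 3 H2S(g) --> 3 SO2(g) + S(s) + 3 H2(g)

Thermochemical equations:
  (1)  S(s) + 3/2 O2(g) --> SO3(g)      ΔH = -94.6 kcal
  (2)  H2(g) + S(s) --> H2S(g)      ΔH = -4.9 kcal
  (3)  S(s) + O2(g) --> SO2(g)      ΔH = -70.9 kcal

(1) reversed: +94.6 kcal
(2) reversed and × 3: (-3)·(-4.9) = +14.7 kcal
(3) × 3: (3)·(-70.9) = -212.7 kcal
ΔH = (-1)·(-94.6) + (-3)·(-4.9) + (3)·(-70.9) = -103.4 kcal

ΔH = -103.4 kcal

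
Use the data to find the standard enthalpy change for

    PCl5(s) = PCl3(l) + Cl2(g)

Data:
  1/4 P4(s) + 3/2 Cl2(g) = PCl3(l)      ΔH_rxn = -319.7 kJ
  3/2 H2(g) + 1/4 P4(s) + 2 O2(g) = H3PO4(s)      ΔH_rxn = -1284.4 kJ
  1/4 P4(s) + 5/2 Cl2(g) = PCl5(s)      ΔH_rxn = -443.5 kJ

ΔH_rxn = 123.8 kJ

equation 1 as written (PCl3(l) already on the product side): -319.7 kJ
equation 2: not needed (H2(g) appears nowhere else).
equation 3 reversed (PCl5(s) must end up as a reactant): +443.5 kJ
By Hess's law, ΔH_rxn = (1)·(-319.7) + (-1)·(-443.5) = 123.8 kJ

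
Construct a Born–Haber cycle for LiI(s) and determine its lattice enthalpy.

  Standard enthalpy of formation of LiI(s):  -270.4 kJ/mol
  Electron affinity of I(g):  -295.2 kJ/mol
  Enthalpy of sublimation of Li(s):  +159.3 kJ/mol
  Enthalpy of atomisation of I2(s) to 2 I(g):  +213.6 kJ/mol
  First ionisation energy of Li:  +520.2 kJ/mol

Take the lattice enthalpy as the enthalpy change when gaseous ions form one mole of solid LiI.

ΔHf° = 1·ΔHsub + 1·(ΣIE) + 1/2·D(I2) + 1·EA + U
-270.4 = 1·(+159.3) + 1·(+520.2) + 1/2·(+213.6) + 1·(-295.2) + U
U = -270.4 − (+491.1) = -761.5 kJ/mol

U = -761.5 kJ/mol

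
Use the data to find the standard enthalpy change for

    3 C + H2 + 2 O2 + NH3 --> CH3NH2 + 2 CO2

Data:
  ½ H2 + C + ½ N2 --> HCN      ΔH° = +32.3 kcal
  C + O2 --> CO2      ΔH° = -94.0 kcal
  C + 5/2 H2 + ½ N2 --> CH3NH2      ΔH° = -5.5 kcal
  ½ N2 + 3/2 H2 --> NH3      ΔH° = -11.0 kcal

equation 1: not needed (HCN appears nowhere else).
equation 2 × 2 (×2 to match 2 CO2 in the target): (2)·(-94.0) = -188.0 kcal
equation 3 as written (CH3NH2 already on the product side): -5.5 kcal
equation 4 reversed (reverse to put NH3 on the reactant side): +11.0 kcal
Summing the manipulated equations, ΔH° = (-188.0) + (-5.5) + (+11.0) = -182.5 kcal

ΔH° = -182.5 kcal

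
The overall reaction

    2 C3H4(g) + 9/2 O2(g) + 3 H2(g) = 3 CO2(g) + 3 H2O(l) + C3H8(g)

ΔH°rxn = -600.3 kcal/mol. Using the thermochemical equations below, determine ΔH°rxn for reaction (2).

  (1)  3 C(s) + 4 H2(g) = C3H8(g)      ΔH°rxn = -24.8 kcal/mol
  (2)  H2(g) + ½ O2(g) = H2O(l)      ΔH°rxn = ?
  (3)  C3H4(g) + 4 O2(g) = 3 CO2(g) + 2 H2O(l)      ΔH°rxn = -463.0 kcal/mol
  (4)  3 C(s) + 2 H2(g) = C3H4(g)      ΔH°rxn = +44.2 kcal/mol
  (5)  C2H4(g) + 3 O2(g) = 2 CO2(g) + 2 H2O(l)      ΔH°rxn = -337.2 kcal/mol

(1) as written: -24.8 kcal/mol
(2) as written: contributes x
(3) as written: -463.0 kcal/mol
(4) reversed: -44.2 kcal/mol
(5): not needed.
-600.3 = (-24.8) + (-463.0) + (-44.2) + x
x = (-600.3 − (-532.0)) / (1) = -68.3 kcal/mol

ΔH°rxn = -68.3 kcal/mol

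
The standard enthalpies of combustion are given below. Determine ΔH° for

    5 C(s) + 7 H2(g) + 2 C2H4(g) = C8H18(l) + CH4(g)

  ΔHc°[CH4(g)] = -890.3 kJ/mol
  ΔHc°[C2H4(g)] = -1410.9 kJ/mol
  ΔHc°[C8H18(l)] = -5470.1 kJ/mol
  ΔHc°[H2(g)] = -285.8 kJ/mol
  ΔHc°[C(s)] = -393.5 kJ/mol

ΔH° = -429.5 kJ/mol

With combustion enthalpies, reactants minus products:
= [5·(-393.5) + 7·(-285.8) + 2·(-1410.9)] − [1·(-5470.1) + 1·(-890.3)]
= -429.5 kJ/mol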